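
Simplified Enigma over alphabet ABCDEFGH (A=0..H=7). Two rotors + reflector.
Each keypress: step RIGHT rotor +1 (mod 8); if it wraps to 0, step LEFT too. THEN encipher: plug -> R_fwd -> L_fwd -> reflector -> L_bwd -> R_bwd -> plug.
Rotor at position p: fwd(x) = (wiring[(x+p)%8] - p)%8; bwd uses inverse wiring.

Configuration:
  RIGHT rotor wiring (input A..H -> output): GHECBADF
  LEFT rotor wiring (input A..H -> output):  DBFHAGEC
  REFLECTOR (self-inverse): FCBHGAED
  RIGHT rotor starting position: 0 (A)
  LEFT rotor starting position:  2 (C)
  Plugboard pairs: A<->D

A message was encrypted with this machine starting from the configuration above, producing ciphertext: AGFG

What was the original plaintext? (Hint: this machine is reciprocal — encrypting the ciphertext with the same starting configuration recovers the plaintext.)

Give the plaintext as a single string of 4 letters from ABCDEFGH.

Answer: EAEC

Derivation:
Char 1 ('A'): step: R->1, L=2; A->plug->D->R->A->L->D->refl->H->L'->H->R'->E->plug->E
Char 2 ('G'): step: R->2, L=2; G->plug->G->R->E->L->C->refl->B->L'->G->R'->D->plug->A
Char 3 ('F'): step: R->3, L=2; F->plug->F->R->D->L->E->refl->G->L'->C->R'->E->plug->E
Char 4 ('G'): step: R->4, L=2; G->plug->G->R->A->L->D->refl->H->L'->H->R'->C->plug->C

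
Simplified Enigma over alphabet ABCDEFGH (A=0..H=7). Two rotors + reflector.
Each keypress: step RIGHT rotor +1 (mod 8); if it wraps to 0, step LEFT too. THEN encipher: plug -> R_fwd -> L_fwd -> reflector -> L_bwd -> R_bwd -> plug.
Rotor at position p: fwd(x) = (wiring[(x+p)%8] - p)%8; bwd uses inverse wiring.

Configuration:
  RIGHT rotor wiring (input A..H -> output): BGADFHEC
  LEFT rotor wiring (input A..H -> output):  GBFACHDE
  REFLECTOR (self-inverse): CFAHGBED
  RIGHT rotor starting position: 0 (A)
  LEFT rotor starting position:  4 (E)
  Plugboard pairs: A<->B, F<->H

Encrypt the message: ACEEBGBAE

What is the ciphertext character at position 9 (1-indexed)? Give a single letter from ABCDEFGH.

Char 1 ('A'): step: R->1, L=4; A->plug->B->R->H->L->E->refl->G->L'->A->R'->H->plug->F
Char 2 ('C'): step: R->2, L=4; C->plug->C->R->D->L->A->refl->C->L'->E->R'->H->plug->F
Char 3 ('E'): step: R->3, L=4; E->plug->E->R->H->L->E->refl->G->L'->A->R'->A->plug->B
Char 4 ('E'): step: R->4, L=4; E->plug->E->R->F->L->F->refl->B->L'->G->R'->D->plug->D
Char 5 ('B'): step: R->5, L=4; B->plug->A->R->C->L->H->refl->D->L'->B->R'->E->plug->E
Char 6 ('G'): step: R->6, L=4; G->plug->G->R->H->L->E->refl->G->L'->A->R'->D->plug->D
Char 7 ('B'): step: R->7, L=4; B->plug->A->R->D->L->A->refl->C->L'->E->R'->E->plug->E
Char 8 ('A'): step: R->0, L->5 (L advanced); A->plug->B->R->G->L->D->refl->H->L'->C->R'->H->plug->F
Char 9 ('E'): step: R->1, L=5; E->plug->E->R->G->L->D->refl->H->L'->C->R'->C->plug->C

C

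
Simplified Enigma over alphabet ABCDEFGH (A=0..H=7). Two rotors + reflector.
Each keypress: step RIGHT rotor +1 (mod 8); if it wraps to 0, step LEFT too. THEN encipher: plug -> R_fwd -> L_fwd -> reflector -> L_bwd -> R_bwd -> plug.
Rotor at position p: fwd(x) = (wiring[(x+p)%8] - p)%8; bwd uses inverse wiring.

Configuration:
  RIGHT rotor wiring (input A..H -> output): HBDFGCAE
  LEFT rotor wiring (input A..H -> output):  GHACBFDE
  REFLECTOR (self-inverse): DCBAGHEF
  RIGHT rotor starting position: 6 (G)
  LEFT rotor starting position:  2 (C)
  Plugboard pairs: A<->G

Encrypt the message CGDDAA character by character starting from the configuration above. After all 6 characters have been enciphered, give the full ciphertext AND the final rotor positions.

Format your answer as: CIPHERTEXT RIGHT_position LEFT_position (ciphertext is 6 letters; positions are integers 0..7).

Char 1 ('C'): step: R->7, L=2; C->plug->C->R->C->L->H->refl->F->L'->H->R'->F->plug->F
Char 2 ('G'): step: R->0, L->3 (L advanced); G->plug->A->R->H->L->F->refl->H->L'->A->R'->G->plug->A
Char 3 ('D'): step: R->1, L=3; D->plug->D->R->F->L->D->refl->A->L'->D->R'->G->plug->A
Char 4 ('D'): step: R->2, L=3; D->plug->D->R->A->L->H->refl->F->L'->H->R'->H->plug->H
Char 5 ('A'): step: R->3, L=3; A->plug->G->R->G->L->E->refl->G->L'->B->R'->E->plug->E
Char 6 ('A'): step: R->4, L=3; A->plug->G->R->H->L->F->refl->H->L'->A->R'->D->plug->D
Final: ciphertext=FAAHED, RIGHT=4, LEFT=3

Answer: FAAHED 4 3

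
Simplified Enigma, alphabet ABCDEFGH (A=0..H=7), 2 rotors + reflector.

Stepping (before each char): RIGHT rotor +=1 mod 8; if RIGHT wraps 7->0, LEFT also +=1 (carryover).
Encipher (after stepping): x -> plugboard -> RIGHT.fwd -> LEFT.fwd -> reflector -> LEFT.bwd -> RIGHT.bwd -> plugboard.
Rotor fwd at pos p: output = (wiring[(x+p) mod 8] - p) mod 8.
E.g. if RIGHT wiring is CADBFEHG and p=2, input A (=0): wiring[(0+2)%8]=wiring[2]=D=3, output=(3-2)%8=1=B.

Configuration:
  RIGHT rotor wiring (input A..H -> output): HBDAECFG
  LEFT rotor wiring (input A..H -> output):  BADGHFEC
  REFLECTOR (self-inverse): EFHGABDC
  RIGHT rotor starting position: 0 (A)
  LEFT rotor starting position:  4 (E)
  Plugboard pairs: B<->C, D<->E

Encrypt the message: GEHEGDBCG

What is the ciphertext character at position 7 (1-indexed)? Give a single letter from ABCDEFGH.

Char 1 ('G'): step: R->1, L=4; G->plug->G->R->F->L->E->refl->A->L'->C->R'->B->plug->C
Char 2 ('E'): step: R->2, L=4; E->plug->D->R->A->L->D->refl->G->L'->D->R'->E->plug->D
Char 3 ('H'): step: R->3, L=4; H->plug->H->R->A->L->D->refl->G->L'->D->R'->E->plug->D
Char 4 ('E'): step: R->4, L=4; E->plug->D->R->C->L->A->refl->E->L'->F->R'->F->plug->F
Char 5 ('G'): step: R->5, L=4; G->plug->G->R->D->L->G->refl->D->L'->A->R'->B->plug->C
Char 6 ('D'): step: R->6, L=4; D->plug->E->R->F->L->E->refl->A->L'->C->R'->F->plug->F
Char 7 ('B'): step: R->7, L=4; B->plug->C->R->C->L->A->refl->E->L'->F->R'->F->plug->F

F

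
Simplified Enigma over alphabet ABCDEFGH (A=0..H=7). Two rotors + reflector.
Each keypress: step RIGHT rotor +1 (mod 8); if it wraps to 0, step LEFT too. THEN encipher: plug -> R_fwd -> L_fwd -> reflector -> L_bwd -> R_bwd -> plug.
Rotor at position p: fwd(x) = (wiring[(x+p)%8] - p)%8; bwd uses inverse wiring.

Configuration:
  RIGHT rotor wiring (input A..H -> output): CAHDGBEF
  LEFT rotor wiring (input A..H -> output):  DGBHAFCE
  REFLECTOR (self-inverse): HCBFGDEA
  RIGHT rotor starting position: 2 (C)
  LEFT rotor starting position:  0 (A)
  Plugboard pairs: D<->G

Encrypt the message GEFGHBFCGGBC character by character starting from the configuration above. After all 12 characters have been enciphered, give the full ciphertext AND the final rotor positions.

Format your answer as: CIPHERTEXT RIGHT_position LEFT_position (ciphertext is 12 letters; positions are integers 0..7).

Answer: FADAGEHEBDGG 6 1

Derivation:
Char 1 ('G'): step: R->3, L=0; G->plug->D->R->B->L->G->refl->E->L'->H->R'->F->plug->F
Char 2 ('E'): step: R->4, L=0; E->plug->E->R->G->L->C->refl->B->L'->C->R'->A->plug->A
Char 3 ('F'): step: R->5, L=0; F->plug->F->R->C->L->B->refl->C->L'->G->R'->G->plug->D
Char 4 ('G'): step: R->6, L=0; G->plug->D->R->C->L->B->refl->C->L'->G->R'->A->plug->A
Char 5 ('H'): step: R->7, L=0; H->plug->H->R->F->L->F->refl->D->L'->A->R'->D->plug->G
Char 6 ('B'): step: R->0, L->1 (L advanced); B->plug->B->R->A->L->F->refl->D->L'->G->R'->E->plug->E
Char 7 ('F'): step: R->1, L=1; F->plug->F->R->D->L->H->refl->A->L'->B->R'->H->plug->H
Char 8 ('C'): step: R->2, L=1; C->plug->C->R->E->L->E->refl->G->L'->C->R'->E->plug->E
Char 9 ('G'): step: R->3, L=1; G->plug->D->R->B->L->A->refl->H->L'->D->R'->B->plug->B
Char 10 ('G'): step: R->4, L=1; G->plug->D->R->B->L->A->refl->H->L'->D->R'->G->plug->D
Char 11 ('B'): step: R->5, L=1; B->plug->B->R->H->L->C->refl->B->L'->F->R'->D->plug->G
Char 12 ('C'): step: R->6, L=1; C->plug->C->R->E->L->E->refl->G->L'->C->R'->D->plug->G
Final: ciphertext=FADAGEHEBDGG, RIGHT=6, LEFT=1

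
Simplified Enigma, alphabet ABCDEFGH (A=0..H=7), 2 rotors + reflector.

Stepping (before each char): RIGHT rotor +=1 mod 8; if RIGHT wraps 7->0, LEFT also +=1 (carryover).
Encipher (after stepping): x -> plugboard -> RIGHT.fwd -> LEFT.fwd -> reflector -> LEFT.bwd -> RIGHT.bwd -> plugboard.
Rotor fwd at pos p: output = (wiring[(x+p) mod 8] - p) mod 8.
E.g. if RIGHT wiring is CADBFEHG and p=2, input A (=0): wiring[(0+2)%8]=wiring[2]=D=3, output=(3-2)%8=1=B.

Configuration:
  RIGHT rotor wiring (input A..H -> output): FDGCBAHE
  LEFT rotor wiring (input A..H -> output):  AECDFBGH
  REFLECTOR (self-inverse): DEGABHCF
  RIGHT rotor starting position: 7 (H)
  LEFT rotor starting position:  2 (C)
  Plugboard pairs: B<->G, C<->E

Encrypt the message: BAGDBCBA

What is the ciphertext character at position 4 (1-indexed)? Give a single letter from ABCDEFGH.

Char 1 ('B'): step: R->0, L->3 (L advanced); B->plug->G->R->H->L->H->refl->F->L'->F->R'->A->plug->A
Char 2 ('A'): step: R->1, L=3; A->plug->A->R->C->L->G->refl->C->L'->B->R'->C->plug->E
Char 3 ('G'): step: R->2, L=3; G->plug->B->R->A->L->A->refl->D->L'->D->R'->G->plug->B
Char 4 ('D'): step: R->3, L=3; D->plug->D->R->E->L->E->refl->B->L'->G->R'->B->plug->G

G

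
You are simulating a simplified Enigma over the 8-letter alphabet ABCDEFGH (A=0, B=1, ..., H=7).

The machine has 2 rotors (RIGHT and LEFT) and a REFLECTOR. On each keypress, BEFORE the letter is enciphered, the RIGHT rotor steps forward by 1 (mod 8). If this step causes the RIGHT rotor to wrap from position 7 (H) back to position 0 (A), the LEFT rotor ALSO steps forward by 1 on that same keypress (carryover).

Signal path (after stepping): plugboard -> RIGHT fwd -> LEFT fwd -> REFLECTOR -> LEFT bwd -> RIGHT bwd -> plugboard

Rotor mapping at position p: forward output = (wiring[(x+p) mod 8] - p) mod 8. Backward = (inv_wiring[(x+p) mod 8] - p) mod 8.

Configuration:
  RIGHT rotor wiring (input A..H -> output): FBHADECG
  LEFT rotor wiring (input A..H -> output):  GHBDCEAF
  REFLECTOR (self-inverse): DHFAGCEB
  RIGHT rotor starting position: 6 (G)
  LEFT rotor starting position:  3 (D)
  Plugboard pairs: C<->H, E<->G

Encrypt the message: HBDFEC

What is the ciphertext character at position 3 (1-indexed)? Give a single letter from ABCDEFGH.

Char 1 ('H'): step: R->7, L=3; H->plug->C->R->C->L->B->refl->H->L'->B->R'->E->plug->G
Char 2 ('B'): step: R->0, L->4 (L advanced); B->plug->B->R->B->L->A->refl->D->L'->F->R'->A->plug->A
Char 3 ('D'): step: R->1, L=4; D->plug->D->R->C->L->E->refl->G->L'->A->R'->A->plug->A

A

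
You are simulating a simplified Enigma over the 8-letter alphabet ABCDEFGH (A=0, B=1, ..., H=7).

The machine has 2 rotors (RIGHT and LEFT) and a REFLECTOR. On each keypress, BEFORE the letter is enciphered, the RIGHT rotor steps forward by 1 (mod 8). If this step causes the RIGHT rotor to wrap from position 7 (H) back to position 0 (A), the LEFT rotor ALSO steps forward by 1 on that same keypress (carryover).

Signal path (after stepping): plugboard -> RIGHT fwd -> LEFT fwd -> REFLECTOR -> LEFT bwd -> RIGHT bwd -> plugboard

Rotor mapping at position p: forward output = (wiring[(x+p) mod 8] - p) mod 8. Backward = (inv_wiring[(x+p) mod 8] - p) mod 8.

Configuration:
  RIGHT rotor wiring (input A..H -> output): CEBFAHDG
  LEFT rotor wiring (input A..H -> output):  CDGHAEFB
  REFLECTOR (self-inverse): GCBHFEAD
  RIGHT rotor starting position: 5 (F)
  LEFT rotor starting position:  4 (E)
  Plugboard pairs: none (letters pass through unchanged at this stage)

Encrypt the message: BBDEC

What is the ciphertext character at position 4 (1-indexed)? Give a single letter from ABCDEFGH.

Char 1 ('B'): step: R->6, L=4; B->plug->B->R->A->L->E->refl->F->L'->D->R'->E->plug->E
Char 2 ('B'): step: R->7, L=4; B->plug->B->R->D->L->F->refl->E->L'->A->R'->G->plug->G
Char 3 ('D'): step: R->0, L->5 (L advanced); D->plug->D->R->F->L->B->refl->C->L'->G->R'->H->plug->H
Char 4 ('E'): step: R->1, L=5; E->plug->E->R->G->L->C->refl->B->L'->F->R'->G->plug->G

G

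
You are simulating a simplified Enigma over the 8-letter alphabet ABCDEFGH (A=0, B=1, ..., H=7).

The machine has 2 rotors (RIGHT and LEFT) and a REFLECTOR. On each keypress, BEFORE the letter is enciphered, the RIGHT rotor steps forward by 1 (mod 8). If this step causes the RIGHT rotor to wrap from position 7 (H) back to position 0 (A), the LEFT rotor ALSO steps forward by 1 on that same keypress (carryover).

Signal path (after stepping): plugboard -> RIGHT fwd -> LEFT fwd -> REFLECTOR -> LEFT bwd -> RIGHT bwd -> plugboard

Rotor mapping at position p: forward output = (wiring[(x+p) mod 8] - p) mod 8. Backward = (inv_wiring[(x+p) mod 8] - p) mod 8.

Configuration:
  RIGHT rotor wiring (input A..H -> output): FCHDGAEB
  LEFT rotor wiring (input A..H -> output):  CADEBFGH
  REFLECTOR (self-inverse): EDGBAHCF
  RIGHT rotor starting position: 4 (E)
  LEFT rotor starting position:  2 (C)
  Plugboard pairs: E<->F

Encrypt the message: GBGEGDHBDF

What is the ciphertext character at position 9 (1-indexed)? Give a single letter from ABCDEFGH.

Char 1 ('G'): step: R->5, L=2; G->plug->G->R->G->L->A->refl->E->L'->E->R'->C->plug->C
Char 2 ('B'): step: R->6, L=2; B->plug->B->R->D->L->D->refl->B->L'->A->R'->G->plug->G
Char 3 ('G'): step: R->7, L=2; G->plug->G->R->B->L->C->refl->G->L'->H->R'->F->plug->E
Char 4 ('E'): step: R->0, L->3 (L advanced); E->plug->F->R->A->L->B->refl->D->L'->D->R'->D->plug->D
Char 5 ('G'): step: R->1, L=3; G->plug->G->R->A->L->B->refl->D->L'->D->R'->F->plug->E
Char 6 ('D'): step: R->2, L=3; D->plug->D->R->G->L->F->refl->H->L'->F->R'->A->plug->A
Char 7 ('H'): step: R->3, L=3; H->plug->H->R->E->L->E->refl->A->L'->H->R'->G->plug->G
Char 8 ('B'): step: R->4, L=3; B->plug->B->R->E->L->E->refl->A->L'->H->R'->H->plug->H
Char 9 ('D'): step: R->5, L=3; D->plug->D->R->A->L->B->refl->D->L'->D->R'->A->plug->A

A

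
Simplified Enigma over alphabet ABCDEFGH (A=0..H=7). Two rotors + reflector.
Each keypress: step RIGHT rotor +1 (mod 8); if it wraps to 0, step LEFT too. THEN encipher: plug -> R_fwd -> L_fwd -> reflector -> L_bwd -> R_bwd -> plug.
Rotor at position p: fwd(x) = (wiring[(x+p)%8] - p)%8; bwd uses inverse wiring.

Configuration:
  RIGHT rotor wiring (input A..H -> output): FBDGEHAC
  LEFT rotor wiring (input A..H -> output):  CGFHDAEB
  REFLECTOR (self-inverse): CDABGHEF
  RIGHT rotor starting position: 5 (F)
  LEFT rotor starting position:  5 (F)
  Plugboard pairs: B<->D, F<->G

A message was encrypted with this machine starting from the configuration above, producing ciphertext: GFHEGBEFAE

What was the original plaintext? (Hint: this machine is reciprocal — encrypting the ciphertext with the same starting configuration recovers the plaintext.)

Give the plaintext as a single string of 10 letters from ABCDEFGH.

Answer: DBFHCDGCGA

Derivation:
Char 1 ('G'): step: R->6, L=5; G->plug->F->R->A->L->D->refl->B->L'->E->R'->B->plug->D
Char 2 ('F'): step: R->7, L=5; F->plug->G->R->A->L->D->refl->B->L'->E->R'->D->plug->B
Char 3 ('H'): step: R->0, L->6 (L advanced); H->plug->H->R->C->L->E->refl->G->L'->A->R'->G->plug->F
Char 4 ('E'): step: R->1, L=6; E->plug->E->R->G->L->F->refl->H->L'->E->R'->H->plug->H
Char 5 ('G'): step: R->2, L=6; G->plug->F->R->A->L->G->refl->E->L'->C->R'->C->plug->C
Char 6 ('B'): step: R->3, L=6; B->plug->D->R->F->L->B->refl->D->L'->B->R'->B->plug->D
Char 7 ('E'): step: R->4, L=6; E->plug->E->R->B->L->D->refl->B->L'->F->R'->F->plug->G
Char 8 ('F'): step: R->5, L=6; F->plug->G->R->B->L->D->refl->B->L'->F->R'->C->plug->C
Char 9 ('A'): step: R->6, L=6; A->plug->A->R->C->L->E->refl->G->L'->A->R'->F->plug->G
Char 10 ('E'): step: R->7, L=6; E->plug->E->R->H->L->C->refl->A->L'->D->R'->A->plug->A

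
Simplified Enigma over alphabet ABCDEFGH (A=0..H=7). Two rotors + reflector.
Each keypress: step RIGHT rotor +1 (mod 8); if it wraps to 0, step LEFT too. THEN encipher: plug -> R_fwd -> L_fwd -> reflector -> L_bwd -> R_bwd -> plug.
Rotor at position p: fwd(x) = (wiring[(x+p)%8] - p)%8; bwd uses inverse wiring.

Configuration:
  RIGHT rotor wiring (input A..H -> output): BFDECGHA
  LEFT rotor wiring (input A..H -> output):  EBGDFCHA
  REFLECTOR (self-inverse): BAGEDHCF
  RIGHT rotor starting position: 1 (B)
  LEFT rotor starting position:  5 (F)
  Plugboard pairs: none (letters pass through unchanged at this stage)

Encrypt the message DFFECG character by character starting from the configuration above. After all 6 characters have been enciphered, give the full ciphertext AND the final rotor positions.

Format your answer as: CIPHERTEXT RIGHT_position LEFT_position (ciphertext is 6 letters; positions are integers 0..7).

Char 1 ('D'): step: R->2, L=5; D->plug->D->R->E->L->E->refl->D->L'->C->R'->B->plug->B
Char 2 ('F'): step: R->3, L=5; F->plug->F->R->G->L->G->refl->C->L'->B->R'->A->plug->A
Char 3 ('F'): step: R->4, L=5; F->plug->F->R->B->L->C->refl->G->L'->G->R'->A->plug->A
Char 4 ('E'): step: R->5, L=5; E->plug->E->R->A->L->F->refl->H->L'->D->R'->C->plug->C
Char 5 ('C'): step: R->6, L=5; C->plug->C->R->D->L->H->refl->F->L'->A->R'->H->plug->H
Char 6 ('G'): step: R->7, L=5; G->plug->G->R->H->L->A->refl->B->L'->F->R'->E->plug->E
Final: ciphertext=BAACHE, RIGHT=7, LEFT=5

Answer: BAACHE 7 5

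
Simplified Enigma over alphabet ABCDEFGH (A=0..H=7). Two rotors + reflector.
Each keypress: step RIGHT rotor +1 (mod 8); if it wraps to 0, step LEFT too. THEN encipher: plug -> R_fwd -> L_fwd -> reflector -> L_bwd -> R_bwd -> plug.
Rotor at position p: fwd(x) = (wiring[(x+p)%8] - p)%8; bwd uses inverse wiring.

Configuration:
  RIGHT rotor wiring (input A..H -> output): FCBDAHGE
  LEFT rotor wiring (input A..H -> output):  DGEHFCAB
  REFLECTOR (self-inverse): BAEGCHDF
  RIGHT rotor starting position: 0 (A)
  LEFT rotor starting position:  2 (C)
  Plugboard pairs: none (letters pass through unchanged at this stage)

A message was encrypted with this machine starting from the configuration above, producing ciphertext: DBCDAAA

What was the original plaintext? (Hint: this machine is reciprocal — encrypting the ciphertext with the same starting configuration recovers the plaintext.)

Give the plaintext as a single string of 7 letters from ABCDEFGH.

Answer: BDFHFCF

Derivation:
Char 1 ('D'): step: R->1, L=2; D->plug->D->R->H->L->E->refl->C->L'->A->R'->B->plug->B
Char 2 ('B'): step: R->2, L=2; B->plug->B->R->B->L->F->refl->H->L'->F->R'->D->plug->D
Char 3 ('C'): step: R->3, L=2; C->plug->C->R->E->L->G->refl->D->L'->C->R'->F->plug->F
Char 4 ('D'): step: R->4, L=2; D->plug->D->R->A->L->C->refl->E->L'->H->R'->H->plug->H
Char 5 ('A'): step: R->5, L=2; A->plug->A->R->C->L->D->refl->G->L'->E->R'->F->plug->F
Char 6 ('A'): step: R->6, L=2; A->plug->A->R->A->L->C->refl->E->L'->H->R'->C->plug->C
Char 7 ('A'): step: R->7, L=2; A->plug->A->R->F->L->H->refl->F->L'->B->R'->F->plug->F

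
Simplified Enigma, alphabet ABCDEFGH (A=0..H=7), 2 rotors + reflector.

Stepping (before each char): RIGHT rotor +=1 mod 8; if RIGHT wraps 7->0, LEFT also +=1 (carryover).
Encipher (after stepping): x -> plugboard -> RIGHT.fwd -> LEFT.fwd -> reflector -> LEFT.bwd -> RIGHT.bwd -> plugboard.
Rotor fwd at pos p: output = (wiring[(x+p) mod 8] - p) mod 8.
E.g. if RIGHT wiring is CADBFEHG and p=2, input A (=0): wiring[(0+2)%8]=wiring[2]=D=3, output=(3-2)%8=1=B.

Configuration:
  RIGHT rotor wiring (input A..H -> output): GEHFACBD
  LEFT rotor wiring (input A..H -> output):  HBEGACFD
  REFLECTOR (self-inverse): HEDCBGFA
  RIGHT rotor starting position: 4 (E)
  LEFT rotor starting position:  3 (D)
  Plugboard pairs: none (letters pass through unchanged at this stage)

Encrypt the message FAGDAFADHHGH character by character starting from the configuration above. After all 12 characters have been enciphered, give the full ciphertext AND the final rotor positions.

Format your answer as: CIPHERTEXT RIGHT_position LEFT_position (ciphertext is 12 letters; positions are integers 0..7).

Answer: BCDGBAEACFEC 0 5

Derivation:
Char 1 ('F'): step: R->5, L=3; F->plug->F->R->C->L->H->refl->A->L'->E->R'->B->plug->B
Char 2 ('A'): step: R->6, L=3; A->plug->A->R->D->L->C->refl->D->L'->A->R'->C->plug->C
Char 3 ('G'): step: R->7, L=3; G->plug->G->R->D->L->C->refl->D->L'->A->R'->D->plug->D
Char 4 ('D'): step: R->0, L->4 (L advanced); D->plug->D->R->F->L->F->refl->G->L'->B->R'->G->plug->G
Char 5 ('A'): step: R->1, L=4; A->plug->A->R->D->L->H->refl->A->L'->G->R'->B->plug->B
Char 6 ('F'): step: R->2, L=4; F->plug->F->R->B->L->G->refl->F->L'->F->R'->A->plug->A
Char 7 ('A'): step: R->3, L=4; A->plug->A->R->C->L->B->refl->E->L'->A->R'->E->plug->E
Char 8 ('D'): step: R->4, L=4; D->plug->D->R->H->L->C->refl->D->L'->E->R'->A->plug->A
Char 9 ('H'): step: R->5, L=4; H->plug->H->R->D->L->H->refl->A->L'->G->R'->C->plug->C
Char 10 ('H'): step: R->6, L=4; H->plug->H->R->E->L->D->refl->C->L'->H->R'->F->plug->F
Char 11 ('G'): step: R->7, L=4; G->plug->G->R->D->L->H->refl->A->L'->G->R'->E->plug->E
Char 12 ('H'): step: R->0, L->5 (L advanced); H->plug->H->R->D->L->C->refl->D->L'->H->R'->C->plug->C
Final: ciphertext=BCDGBAEACFEC, RIGHT=0, LEFT=5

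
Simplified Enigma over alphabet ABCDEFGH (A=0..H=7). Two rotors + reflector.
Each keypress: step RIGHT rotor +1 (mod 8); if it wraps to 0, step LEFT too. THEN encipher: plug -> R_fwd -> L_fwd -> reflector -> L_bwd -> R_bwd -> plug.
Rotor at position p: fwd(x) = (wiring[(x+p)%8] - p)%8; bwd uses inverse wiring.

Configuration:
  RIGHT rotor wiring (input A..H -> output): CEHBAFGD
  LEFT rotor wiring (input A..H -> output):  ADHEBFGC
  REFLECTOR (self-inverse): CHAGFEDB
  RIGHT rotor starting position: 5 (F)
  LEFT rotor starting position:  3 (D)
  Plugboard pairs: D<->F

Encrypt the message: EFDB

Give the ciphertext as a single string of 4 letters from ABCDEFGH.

Char 1 ('E'): step: R->6, L=3; E->plug->E->R->B->L->G->refl->D->L'->D->R'->F->plug->D
Char 2 ('F'): step: R->7, L=3; F->plug->D->R->A->L->B->refl->H->L'->E->R'->A->plug->A
Char 3 ('D'): step: R->0, L->4 (L advanced); D->plug->F->R->F->L->H->refl->B->L'->B->R'->D->plug->F
Char 4 ('B'): step: R->1, L=4; B->plug->B->R->G->L->D->refl->G->L'->D->R'->A->plug->A

Answer: DAFA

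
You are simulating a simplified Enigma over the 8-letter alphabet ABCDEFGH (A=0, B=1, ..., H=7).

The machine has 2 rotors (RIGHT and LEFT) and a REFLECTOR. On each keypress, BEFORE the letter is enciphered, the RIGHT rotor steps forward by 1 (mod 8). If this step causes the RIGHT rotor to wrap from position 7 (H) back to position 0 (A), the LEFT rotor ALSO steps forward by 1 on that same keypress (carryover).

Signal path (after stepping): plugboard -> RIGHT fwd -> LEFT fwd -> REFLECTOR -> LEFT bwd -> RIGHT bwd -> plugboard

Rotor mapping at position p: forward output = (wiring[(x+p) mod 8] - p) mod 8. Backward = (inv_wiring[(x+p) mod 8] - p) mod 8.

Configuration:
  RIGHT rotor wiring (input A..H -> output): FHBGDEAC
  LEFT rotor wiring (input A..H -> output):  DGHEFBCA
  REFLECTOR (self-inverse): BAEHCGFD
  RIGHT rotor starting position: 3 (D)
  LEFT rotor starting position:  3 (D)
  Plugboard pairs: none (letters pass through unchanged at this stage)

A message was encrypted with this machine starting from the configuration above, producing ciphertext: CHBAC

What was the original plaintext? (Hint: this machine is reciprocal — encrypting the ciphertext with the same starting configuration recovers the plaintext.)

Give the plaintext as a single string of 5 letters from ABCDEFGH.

Answer: HBABH

Derivation:
Char 1 ('C'): step: R->4, L=3; C->plug->C->R->E->L->F->refl->G->L'->C->R'->H->plug->H
Char 2 ('H'): step: R->5, L=3; H->plug->H->R->G->L->D->refl->H->L'->D->R'->B->plug->B
Char 3 ('B'): step: R->6, L=3; B->plug->B->R->E->L->F->refl->G->L'->C->R'->A->plug->A
Char 4 ('A'): step: R->7, L=3; A->plug->A->R->D->L->H->refl->D->L'->G->R'->B->plug->B
Char 5 ('C'): step: R->0, L->4 (L advanced); C->plug->C->R->B->L->F->refl->G->L'->C->R'->H->plug->H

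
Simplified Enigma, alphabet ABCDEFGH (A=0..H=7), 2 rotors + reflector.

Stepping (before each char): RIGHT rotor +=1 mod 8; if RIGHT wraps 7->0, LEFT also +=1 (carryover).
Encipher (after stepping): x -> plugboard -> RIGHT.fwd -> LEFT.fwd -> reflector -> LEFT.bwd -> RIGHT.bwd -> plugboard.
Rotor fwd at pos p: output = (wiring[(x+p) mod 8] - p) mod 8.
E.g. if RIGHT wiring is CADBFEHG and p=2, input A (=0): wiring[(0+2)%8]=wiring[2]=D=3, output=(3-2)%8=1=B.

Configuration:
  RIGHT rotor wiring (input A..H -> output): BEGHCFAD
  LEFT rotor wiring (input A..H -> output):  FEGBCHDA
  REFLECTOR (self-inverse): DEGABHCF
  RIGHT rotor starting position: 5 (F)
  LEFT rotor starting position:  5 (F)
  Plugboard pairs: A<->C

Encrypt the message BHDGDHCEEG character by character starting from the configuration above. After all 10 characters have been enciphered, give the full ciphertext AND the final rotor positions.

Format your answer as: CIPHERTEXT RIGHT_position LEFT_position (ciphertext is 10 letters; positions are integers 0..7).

Answer: DEAHFGDACD 7 6

Derivation:
Char 1 ('B'): step: R->6, L=5; B->plug->B->R->F->L->B->refl->E->L'->G->R'->D->plug->D
Char 2 ('H'): step: R->7, L=5; H->plug->H->R->B->L->G->refl->C->L'->A->R'->E->plug->E
Char 3 ('D'): step: R->0, L->6 (L advanced); D->plug->D->R->H->L->B->refl->E->L'->G->R'->C->plug->A
Char 4 ('G'): step: R->1, L=6; G->plug->G->R->C->L->H->refl->F->L'->A->R'->H->plug->H
Char 5 ('D'): step: R->2, L=6; D->plug->D->R->D->L->G->refl->C->L'->B->R'->F->plug->F
Char 6 ('H'): step: R->3, L=6; H->plug->H->R->D->L->G->refl->C->L'->B->R'->G->plug->G
Char 7 ('C'): step: R->4, L=6; C->plug->A->R->G->L->E->refl->B->L'->H->R'->D->plug->D
Char 8 ('E'): step: R->5, L=6; E->plug->E->R->H->L->B->refl->E->L'->G->R'->C->plug->A
Char 9 ('E'): step: R->6, L=6; E->plug->E->R->A->L->F->refl->H->L'->C->R'->A->plug->C
Char 10 ('G'): step: R->7, L=6; G->plug->G->R->G->L->E->refl->B->L'->H->R'->D->plug->D
Final: ciphertext=DEAHFGDACD, RIGHT=7, LEFT=6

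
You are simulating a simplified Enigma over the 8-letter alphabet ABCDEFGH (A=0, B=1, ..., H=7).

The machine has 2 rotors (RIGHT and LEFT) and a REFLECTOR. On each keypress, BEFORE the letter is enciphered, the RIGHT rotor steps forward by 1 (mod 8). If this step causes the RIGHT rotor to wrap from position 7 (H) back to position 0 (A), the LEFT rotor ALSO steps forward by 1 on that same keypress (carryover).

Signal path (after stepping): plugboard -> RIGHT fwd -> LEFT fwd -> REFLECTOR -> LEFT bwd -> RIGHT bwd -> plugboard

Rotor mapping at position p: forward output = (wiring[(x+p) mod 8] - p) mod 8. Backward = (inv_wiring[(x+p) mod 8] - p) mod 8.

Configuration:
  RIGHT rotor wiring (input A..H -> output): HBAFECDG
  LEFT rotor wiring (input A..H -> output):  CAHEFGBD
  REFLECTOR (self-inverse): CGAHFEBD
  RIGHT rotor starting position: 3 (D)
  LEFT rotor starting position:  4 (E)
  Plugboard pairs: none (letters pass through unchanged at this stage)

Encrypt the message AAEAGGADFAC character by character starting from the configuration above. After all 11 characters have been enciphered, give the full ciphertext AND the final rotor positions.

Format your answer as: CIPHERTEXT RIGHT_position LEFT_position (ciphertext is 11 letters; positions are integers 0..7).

Answer: GDADBBFACHD 6 5

Derivation:
Char 1 ('A'): step: R->4, L=4; A->plug->A->R->A->L->B->refl->G->L'->E->R'->G->plug->G
Char 2 ('A'): step: R->5, L=4; A->plug->A->R->F->L->E->refl->F->L'->C->R'->D->plug->D
Char 3 ('E'): step: R->6, L=4; E->plug->E->R->C->L->F->refl->E->L'->F->R'->A->plug->A
Char 4 ('A'): step: R->7, L=4; A->plug->A->R->H->L->A->refl->C->L'->B->R'->D->plug->D
Char 5 ('G'): step: R->0, L->5 (L advanced); G->plug->G->R->D->L->F->refl->E->L'->B->R'->B->plug->B
Char 6 ('G'): step: R->1, L=5; G->plug->G->R->F->L->C->refl->A->L'->H->R'->B->plug->B
Char 7 ('A'): step: R->2, L=5; A->plug->A->R->G->L->H->refl->D->L'->E->R'->F->plug->F
Char 8 ('D'): step: R->3, L=5; D->plug->D->R->A->L->B->refl->G->L'->C->R'->A->plug->A
Char 9 ('F'): step: R->4, L=5; F->plug->F->R->F->L->C->refl->A->L'->H->R'->C->plug->C
Char 10 ('A'): step: R->5, L=5; A->plug->A->R->F->L->C->refl->A->L'->H->R'->H->plug->H
Char 11 ('C'): step: R->6, L=5; C->plug->C->R->B->L->E->refl->F->L'->D->R'->D->plug->D
Final: ciphertext=GDADBBFACHD, RIGHT=6, LEFT=5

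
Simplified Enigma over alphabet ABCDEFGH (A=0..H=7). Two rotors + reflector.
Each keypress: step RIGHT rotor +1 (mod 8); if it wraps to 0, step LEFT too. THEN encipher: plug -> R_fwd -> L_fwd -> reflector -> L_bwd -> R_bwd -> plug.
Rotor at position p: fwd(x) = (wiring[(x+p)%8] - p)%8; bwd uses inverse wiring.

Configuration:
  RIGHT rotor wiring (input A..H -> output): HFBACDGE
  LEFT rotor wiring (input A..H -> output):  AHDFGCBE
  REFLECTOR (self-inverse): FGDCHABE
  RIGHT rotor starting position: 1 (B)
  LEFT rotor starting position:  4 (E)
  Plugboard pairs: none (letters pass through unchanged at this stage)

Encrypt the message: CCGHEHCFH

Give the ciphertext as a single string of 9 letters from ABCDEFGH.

Char 1 ('C'): step: R->2, L=4; C->plug->C->R->A->L->C->refl->D->L'->F->R'->G->plug->G
Char 2 ('C'): step: R->3, L=4; C->plug->C->R->A->L->C->refl->D->L'->F->R'->A->plug->A
Char 3 ('G'): step: R->4, L=4; G->plug->G->R->F->L->D->refl->C->L'->A->R'->D->plug->D
Char 4 ('H'): step: R->5, L=4; H->plug->H->R->F->L->D->refl->C->L'->A->R'->E->plug->E
Char 5 ('E'): step: R->6, L=4; E->plug->E->R->D->L->A->refl->F->L'->C->R'->F->plug->F
Char 6 ('H'): step: R->7, L=4; H->plug->H->R->H->L->B->refl->G->L'->B->R'->E->plug->E
Char 7 ('C'): step: R->0, L->5 (L advanced); C->plug->C->R->B->L->E->refl->H->L'->C->R'->E->plug->E
Char 8 ('F'): step: R->1, L=5; F->plug->F->R->F->L->G->refl->B->L'->H->R'->C->plug->C
Char 9 ('H'): step: R->2, L=5; H->plug->H->R->D->L->D->refl->C->L'->E->R'->E->plug->E

Answer: GADEFEECE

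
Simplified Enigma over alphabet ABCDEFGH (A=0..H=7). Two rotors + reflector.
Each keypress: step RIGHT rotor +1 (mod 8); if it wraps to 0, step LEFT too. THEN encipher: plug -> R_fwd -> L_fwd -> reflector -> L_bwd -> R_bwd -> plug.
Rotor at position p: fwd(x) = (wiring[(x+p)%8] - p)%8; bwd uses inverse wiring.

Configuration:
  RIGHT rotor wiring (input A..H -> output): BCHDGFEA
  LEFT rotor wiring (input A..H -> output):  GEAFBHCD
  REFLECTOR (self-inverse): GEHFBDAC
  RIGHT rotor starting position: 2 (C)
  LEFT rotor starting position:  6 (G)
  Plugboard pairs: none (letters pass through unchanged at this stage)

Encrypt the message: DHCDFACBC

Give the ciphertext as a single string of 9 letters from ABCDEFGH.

Answer: FCFFDFGAG

Derivation:
Char 1 ('D'): step: R->3, L=6; D->plug->D->R->B->L->F->refl->D->L'->G->R'->F->plug->F
Char 2 ('H'): step: R->4, L=6; H->plug->H->R->H->L->B->refl->E->L'->A->R'->C->plug->C
Char 3 ('C'): step: R->5, L=6; C->plug->C->R->D->L->G->refl->A->L'->C->R'->F->plug->F
Char 4 ('D'): step: R->6, L=6; D->plug->D->R->E->L->C->refl->H->L'->F->R'->F->plug->F
Char 5 ('F'): step: R->7, L=6; F->plug->F->R->H->L->B->refl->E->L'->A->R'->D->plug->D
Char 6 ('A'): step: R->0, L->7 (L advanced); A->plug->A->R->B->L->H->refl->C->L'->F->R'->F->plug->F
Char 7 ('C'): step: R->1, L=7; C->plug->C->R->C->L->F->refl->D->L'->H->R'->G->plug->G
Char 8 ('B'): step: R->2, L=7; B->plug->B->R->B->L->H->refl->C->L'->F->R'->A->plug->A
Char 9 ('C'): step: R->3, L=7; C->plug->C->R->C->L->F->refl->D->L'->H->R'->G->plug->G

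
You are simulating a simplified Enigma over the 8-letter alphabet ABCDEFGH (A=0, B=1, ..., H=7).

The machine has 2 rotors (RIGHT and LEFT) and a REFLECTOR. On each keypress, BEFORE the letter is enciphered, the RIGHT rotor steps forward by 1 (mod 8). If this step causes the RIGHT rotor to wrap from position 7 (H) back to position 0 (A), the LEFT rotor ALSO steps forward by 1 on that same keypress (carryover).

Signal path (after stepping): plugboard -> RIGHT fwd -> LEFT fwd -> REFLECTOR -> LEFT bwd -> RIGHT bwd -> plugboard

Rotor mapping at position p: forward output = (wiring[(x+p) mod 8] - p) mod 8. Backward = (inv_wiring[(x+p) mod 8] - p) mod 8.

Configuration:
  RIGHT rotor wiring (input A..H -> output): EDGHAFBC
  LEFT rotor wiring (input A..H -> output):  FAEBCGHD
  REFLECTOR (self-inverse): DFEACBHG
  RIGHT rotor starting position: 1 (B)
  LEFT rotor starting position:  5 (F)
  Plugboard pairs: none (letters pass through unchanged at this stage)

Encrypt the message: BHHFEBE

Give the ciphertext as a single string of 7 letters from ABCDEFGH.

Char 1 ('B'): step: R->2, L=5; B->plug->B->R->F->L->H->refl->G->L'->C->R'->G->plug->G
Char 2 ('H'): step: R->3, L=5; H->plug->H->R->D->L->A->refl->D->L'->E->R'->A->plug->A
Char 3 ('H'): step: R->4, L=5; H->plug->H->R->D->L->A->refl->D->L'->E->R'->A->plug->A
Char 4 ('F'): step: R->5, L=5; F->plug->F->R->B->L->C->refl->E->L'->G->R'->E->plug->E
Char 5 ('E'): step: R->6, L=5; E->plug->E->R->A->L->B->refl->F->L'->H->R'->H->plug->H
Char 6 ('B'): step: R->7, L=5; B->plug->B->R->F->L->H->refl->G->L'->C->R'->H->plug->H
Char 7 ('E'): step: R->0, L->6 (L advanced); E->plug->E->R->A->L->B->refl->F->L'->B->R'->G->plug->G

Answer: GAAEHHG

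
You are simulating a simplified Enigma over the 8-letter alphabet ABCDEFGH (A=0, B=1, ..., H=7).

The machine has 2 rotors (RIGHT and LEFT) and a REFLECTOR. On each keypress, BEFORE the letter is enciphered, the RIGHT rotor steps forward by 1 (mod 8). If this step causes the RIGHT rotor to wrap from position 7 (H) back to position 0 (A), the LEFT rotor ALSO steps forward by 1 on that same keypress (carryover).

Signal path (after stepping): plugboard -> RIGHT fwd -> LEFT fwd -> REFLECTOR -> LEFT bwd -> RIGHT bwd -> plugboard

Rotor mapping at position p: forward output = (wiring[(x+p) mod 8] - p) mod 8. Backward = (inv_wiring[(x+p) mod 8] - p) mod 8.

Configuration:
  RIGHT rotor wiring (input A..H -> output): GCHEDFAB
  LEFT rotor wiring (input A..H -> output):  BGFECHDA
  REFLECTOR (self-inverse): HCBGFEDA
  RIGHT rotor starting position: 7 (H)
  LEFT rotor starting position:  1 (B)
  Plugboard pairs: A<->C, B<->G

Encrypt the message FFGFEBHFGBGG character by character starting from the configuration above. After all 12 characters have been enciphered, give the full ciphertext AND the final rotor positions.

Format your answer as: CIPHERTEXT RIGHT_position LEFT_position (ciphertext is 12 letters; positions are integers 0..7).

Answer: BAEBFGGHDFBB 3 3

Derivation:
Char 1 ('F'): step: R->0, L->2 (L advanced); F->plug->F->R->F->L->G->refl->D->L'->A->R'->G->plug->B
Char 2 ('F'): step: R->1, L=2; F->plug->F->R->H->L->E->refl->F->L'->D->R'->C->plug->A
Char 3 ('G'): step: R->2, L=2; G->plug->B->R->C->L->A->refl->H->L'->G->R'->E->plug->E
Char 4 ('F'): step: R->3, L=2; F->plug->F->R->D->L->F->refl->E->L'->H->R'->G->plug->B
Char 5 ('E'): step: R->4, L=2; E->plug->E->R->C->L->A->refl->H->L'->G->R'->F->plug->F
Char 6 ('B'): step: R->5, L=2; B->plug->G->R->H->L->E->refl->F->L'->D->R'->B->plug->G
Char 7 ('H'): step: R->6, L=2; H->plug->H->R->H->L->E->refl->F->L'->D->R'->B->plug->G
Char 8 ('F'): step: R->7, L=2; F->plug->F->R->E->L->B->refl->C->L'->B->R'->H->plug->H
Char 9 ('G'): step: R->0, L->3 (L advanced); G->plug->B->R->C->L->E->refl->F->L'->E->R'->D->plug->D
Char 10 ('B'): step: R->1, L=3; B->plug->G->R->A->L->B->refl->C->L'->H->R'->F->plug->F
Char 11 ('G'): step: R->2, L=3; G->plug->B->R->C->L->E->refl->F->L'->E->R'->G->plug->B
Char 12 ('G'): step: R->3, L=3; G->plug->B->R->A->L->B->refl->C->L'->H->R'->G->plug->B
Final: ciphertext=BAEBFGGHDFBB, RIGHT=3, LEFT=3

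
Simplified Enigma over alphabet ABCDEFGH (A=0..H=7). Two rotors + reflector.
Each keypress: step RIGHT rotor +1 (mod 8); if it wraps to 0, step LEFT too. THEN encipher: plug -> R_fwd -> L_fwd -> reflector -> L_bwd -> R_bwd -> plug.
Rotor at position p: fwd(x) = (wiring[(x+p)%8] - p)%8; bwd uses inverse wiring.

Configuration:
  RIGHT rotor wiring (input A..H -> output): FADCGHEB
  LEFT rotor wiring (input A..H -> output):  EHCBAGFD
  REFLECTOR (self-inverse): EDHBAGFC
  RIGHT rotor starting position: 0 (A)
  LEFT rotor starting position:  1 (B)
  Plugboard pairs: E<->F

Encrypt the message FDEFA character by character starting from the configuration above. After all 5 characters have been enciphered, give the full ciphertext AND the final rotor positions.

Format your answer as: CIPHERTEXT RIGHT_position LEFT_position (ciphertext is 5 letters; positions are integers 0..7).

Answer: EFGGG 5 1

Derivation:
Char 1 ('F'): step: R->1, L=1; F->plug->E->R->G->L->C->refl->H->L'->D->R'->F->plug->E
Char 2 ('D'): step: R->2, L=1; D->plug->D->R->F->L->E->refl->A->L'->C->R'->E->plug->F
Char 3 ('E'): step: R->3, L=1; E->plug->F->R->C->L->A->refl->E->L'->F->R'->G->plug->G
Char 4 ('F'): step: R->4, L=1; F->plug->E->R->B->L->B->refl->D->L'->H->R'->G->plug->G
Char 5 ('A'): step: R->5, L=1; A->plug->A->R->C->L->A->refl->E->L'->F->R'->G->plug->G
Final: ciphertext=EFGGG, RIGHT=5, LEFT=1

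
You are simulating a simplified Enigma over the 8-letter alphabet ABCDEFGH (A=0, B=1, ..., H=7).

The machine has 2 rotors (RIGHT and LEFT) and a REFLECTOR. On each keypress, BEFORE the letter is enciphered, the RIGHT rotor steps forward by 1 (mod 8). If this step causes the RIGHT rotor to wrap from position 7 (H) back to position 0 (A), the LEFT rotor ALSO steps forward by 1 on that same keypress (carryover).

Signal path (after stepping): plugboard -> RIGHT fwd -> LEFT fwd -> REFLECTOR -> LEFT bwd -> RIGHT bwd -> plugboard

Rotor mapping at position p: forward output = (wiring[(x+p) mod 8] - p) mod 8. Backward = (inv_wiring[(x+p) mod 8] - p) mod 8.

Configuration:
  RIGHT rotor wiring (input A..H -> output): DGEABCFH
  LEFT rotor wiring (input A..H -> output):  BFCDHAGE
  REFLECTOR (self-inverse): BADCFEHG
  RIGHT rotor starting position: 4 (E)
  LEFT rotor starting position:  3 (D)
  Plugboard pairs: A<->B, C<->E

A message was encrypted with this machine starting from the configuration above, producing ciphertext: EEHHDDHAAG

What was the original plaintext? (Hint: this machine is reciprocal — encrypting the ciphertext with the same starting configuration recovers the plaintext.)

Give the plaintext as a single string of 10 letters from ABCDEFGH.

Answer: CBGAHBCCEE

Derivation:
Char 1 ('E'): step: R->5, L=3; E->plug->C->R->C->L->F->refl->E->L'->B->R'->E->plug->C
Char 2 ('E'): step: R->6, L=3; E->plug->C->R->F->L->G->refl->H->L'->H->R'->A->plug->B
Char 3 ('H'): step: R->7, L=3; H->plug->H->R->G->L->C->refl->D->L'->D->R'->G->plug->G
Char 4 ('H'): step: R->0, L->4 (L advanced); H->plug->H->R->H->L->H->refl->G->L'->G->R'->B->plug->A
Char 5 ('D'): step: R->1, L=4; D->plug->D->R->A->L->D->refl->C->L'->C->R'->H->plug->H
Char 6 ('D'): step: R->2, L=4; D->plug->D->R->A->L->D->refl->C->L'->C->R'->A->plug->B
Char 7 ('H'): step: R->3, L=4; H->plug->H->R->B->L->E->refl->F->L'->E->R'->E->plug->C
Char 8 ('A'): step: R->4, L=4; A->plug->B->R->G->L->G->refl->H->L'->H->R'->E->plug->C
Char 9 ('A'): step: R->5, L=4; A->plug->B->R->A->L->D->refl->C->L'->C->R'->C->plug->E
Char 10 ('G'): step: R->6, L=4; G->plug->G->R->D->L->A->refl->B->L'->F->R'->C->plug->E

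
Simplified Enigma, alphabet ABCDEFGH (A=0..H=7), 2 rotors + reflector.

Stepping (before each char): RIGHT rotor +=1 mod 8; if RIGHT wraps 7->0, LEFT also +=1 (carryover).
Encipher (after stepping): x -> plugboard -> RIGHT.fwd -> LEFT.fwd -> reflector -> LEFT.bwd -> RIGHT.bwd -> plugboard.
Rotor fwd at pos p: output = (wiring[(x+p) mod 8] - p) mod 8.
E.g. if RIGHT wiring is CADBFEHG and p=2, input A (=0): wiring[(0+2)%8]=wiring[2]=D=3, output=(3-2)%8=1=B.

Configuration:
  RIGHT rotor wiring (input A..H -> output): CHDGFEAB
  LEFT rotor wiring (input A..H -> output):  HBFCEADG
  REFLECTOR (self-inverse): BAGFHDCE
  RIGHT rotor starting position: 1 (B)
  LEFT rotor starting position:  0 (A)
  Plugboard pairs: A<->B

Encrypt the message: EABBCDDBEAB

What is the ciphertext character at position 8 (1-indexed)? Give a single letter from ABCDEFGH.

Char 1 ('E'): step: R->2, L=0; E->plug->E->R->G->L->D->refl->F->L'->C->R'->D->plug->D
Char 2 ('A'): step: R->3, L=0; A->plug->B->R->C->L->F->refl->D->L'->G->R'->E->plug->E
Char 3 ('B'): step: R->4, L=0; B->plug->A->R->B->L->B->refl->A->L'->F->R'->D->plug->D
Char 4 ('B'): step: R->5, L=0; B->plug->A->R->H->L->G->refl->C->L'->D->R'->B->plug->A
Char 5 ('C'): step: R->6, L=0; C->plug->C->R->E->L->E->refl->H->L'->A->R'->F->plug->F
Char 6 ('D'): step: R->7, L=0; D->plug->D->R->E->L->E->refl->H->L'->A->R'->C->plug->C
Char 7 ('D'): step: R->0, L->1 (L advanced); D->plug->D->R->G->L->F->refl->D->L'->D->R'->C->plug->C
Char 8 ('B'): step: R->1, L=1; B->plug->A->R->G->L->F->refl->D->L'->D->R'->E->plug->E

E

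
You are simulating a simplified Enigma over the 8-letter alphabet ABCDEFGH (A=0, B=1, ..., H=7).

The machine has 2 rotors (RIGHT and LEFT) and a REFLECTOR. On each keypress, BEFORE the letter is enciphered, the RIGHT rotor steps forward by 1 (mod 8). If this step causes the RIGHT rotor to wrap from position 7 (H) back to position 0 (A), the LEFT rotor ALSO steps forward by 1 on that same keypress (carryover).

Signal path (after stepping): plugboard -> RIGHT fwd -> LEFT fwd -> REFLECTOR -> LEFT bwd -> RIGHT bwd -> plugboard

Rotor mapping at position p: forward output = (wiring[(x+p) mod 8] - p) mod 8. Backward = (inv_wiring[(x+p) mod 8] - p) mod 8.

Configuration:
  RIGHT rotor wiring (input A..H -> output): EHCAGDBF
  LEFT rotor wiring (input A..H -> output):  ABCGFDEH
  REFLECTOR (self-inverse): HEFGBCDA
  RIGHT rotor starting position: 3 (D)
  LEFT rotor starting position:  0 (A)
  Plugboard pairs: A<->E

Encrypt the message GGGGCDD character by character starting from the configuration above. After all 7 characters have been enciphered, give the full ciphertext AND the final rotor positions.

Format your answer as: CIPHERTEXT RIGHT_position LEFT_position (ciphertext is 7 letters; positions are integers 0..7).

Answer: DFBHEEF 2 1

Derivation:
Char 1 ('G'): step: R->4, L=0; G->plug->G->R->G->L->E->refl->B->L'->B->R'->D->plug->D
Char 2 ('G'): step: R->5, L=0; G->plug->G->R->D->L->G->refl->D->L'->F->R'->F->plug->F
Char 3 ('G'): step: R->6, L=0; G->plug->G->R->A->L->A->refl->H->L'->H->R'->B->plug->B
Char 4 ('G'): step: R->7, L=0; G->plug->G->R->E->L->F->refl->C->L'->C->R'->H->plug->H
Char 5 ('C'): step: R->0, L->1 (L advanced); C->plug->C->R->C->L->F->refl->C->L'->E->R'->A->plug->E
Char 6 ('D'): step: R->1, L=1; D->plug->D->R->F->L->D->refl->G->L'->G->R'->A->plug->E
Char 7 ('D'): step: R->2, L=1; D->plug->D->R->B->L->B->refl->E->L'->D->R'->F->plug->F
Final: ciphertext=DFBHEEF, RIGHT=2, LEFT=1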